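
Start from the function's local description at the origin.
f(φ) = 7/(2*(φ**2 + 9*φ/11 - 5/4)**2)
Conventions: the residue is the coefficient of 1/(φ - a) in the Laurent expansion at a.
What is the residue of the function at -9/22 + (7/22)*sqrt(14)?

The residue is -(1331/9604)*sqrt(14).

The factor φ**2 + 9*φ/11 - 5/4 splits as (φ - a)(φ - a') with a = -9/22 + (7/22)*sqrt(14), a' = -9/22 - (7/22)*sqrt(14). At the order-2 pole a set g(φ) = (φ - a)^2*f(φ) = [7/2] / (φ - a')^2.
Order-2 pole: residue = g'(a); g'(-9/22 + (7/22)*sqrt(14)) = -(1331/9604)*sqrt(14), so the residue is -(1331/9604)*sqrt(14).


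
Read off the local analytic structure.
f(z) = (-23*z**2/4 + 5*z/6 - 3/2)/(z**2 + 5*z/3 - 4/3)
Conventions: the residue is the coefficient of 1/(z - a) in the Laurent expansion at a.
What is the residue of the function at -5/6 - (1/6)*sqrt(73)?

The residue is 125/24 + (1285/1752)*sqrt(73).

The factor z**2 + 5*z/3 - 4/3 splits as (z - a)(z - a') with a = -5/6 - (1/6)*sqrt(73), a' = -5/6 + (1/6)*sqrt(73). At the order-1 pole a set g(z) = (z - a)*f(z) = [-23*z**2/4 + 5*z/6 - 3/2] / (z - a').
Simple pole: residue = g(a) at a = -5/6 - (1/6)*sqrt(73), which is 125/24 + (1285/1752)*sqrt(73).


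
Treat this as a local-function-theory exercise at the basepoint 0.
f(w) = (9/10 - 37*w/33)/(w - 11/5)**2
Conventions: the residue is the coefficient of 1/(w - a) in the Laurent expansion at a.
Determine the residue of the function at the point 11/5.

The residue is -37/33.

At the order-2 pole 11/5 set g(w) = (w - (11/5))^2*f(w) = 9/10 - 37*w/33.
Order-2 pole: residue = g'(a); g'(11/5) = -37/33, so the residue is -37/33.


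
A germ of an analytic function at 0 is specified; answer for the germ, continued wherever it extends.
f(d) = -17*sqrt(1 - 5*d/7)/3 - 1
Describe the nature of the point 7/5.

The point is an algebraic (square-root) branch point.

The term (-17/3)*sqrt(1 - d/(7/5)) has argument 1 - 7/5/(7/5) = 0 at 7/5: a square-root (algebraic, two-sheeted) branch point; the remaining terms are analytic or single-valued there.


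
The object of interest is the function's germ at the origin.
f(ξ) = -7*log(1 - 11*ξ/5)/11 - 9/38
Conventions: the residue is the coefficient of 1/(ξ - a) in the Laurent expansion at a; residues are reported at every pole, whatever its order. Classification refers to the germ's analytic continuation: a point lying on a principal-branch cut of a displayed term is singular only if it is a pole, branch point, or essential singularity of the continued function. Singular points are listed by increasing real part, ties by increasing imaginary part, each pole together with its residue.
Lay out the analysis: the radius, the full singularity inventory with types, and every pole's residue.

Branch term (-7/11)*log(1 - ξ/(5/11)): its argument vanishes at ξ = 5/11, a logarithmic branch point, modulus 5/11.
The radius of convergence is the smallest modulus among the singular points: 5/11.

Radius of convergence at 0: 5/11.
At 5/11: a logarithmic branch point.


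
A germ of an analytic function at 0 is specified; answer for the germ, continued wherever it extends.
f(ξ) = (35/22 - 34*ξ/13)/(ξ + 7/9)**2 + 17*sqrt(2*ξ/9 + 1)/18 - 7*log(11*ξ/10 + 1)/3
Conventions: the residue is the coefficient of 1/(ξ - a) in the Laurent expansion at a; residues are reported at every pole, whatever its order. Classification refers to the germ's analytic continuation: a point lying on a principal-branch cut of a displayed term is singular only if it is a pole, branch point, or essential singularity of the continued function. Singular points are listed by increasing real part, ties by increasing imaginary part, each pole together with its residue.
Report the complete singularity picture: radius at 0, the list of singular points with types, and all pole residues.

Denominator factor (ξ + 7/9)^2: pole of order 2 at -7/9, modulus 7/9.
Branch term (17/18)*sqrt(1 - ξ/(-9/2)): its argument vanishes at ξ = -9/2, a square-root branch point, modulus 9/2.
Branch term (-7/3)*log(1 - ξ/(-10/11)): its argument vanishes at ξ = -10/11, a logarithmic branch point, modulus 10/11.
The radius of convergence is the smallest modulus among the singular points: 7/9.
The branch terms are analytic at -7/9 and contribute nothing to the residue; only the rational part matters.
At the order-2 pole -7/9 set g(ξ) = (ξ - (-7/9))^2*(rational part) = 35/22 - 34*ξ/13.
Order-2 pole: residue = g'(a); g'(-7/9) = -34/13, so the residue is -34/13.
List the singular points by increasing real part (a conjugate pair: the negative imaginary part first).

Radius of convergence at 0: 7/9.
At -9/2: an algebraic (square-root) branch point.
At -10/11: a logarithmic branch point.
At -7/9: a pole of order 2; residue -34/13.


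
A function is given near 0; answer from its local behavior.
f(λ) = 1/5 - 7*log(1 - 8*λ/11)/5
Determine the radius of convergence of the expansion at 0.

The radius of convergence is 11/8.

Branch term (-7/5)*log(1 - λ/(11/8)): its argument vanishes at λ = 11/8, a logarithmic branch point, modulus 11/8.
The radius of convergence is the smallest modulus among the singular points: 11/8.


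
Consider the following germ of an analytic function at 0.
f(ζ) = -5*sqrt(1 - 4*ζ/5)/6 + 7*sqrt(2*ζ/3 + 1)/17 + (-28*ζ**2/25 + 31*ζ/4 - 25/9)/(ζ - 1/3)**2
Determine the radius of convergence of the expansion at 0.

Denominator factor (ζ - 1/3)^2: pole of order 2 at 1/3, modulus 1/3.
Branch term (-5/6)*sqrt(1 - ζ/(5/4)): its argument vanishes at ζ = 5/4, a square-root branch point, modulus 5/4.
Branch term (7/17)*sqrt(1 - ζ/(-3/2)): its argument vanishes at ζ = -3/2, a square-root branch point, modulus 3/2.
The radius of convergence is the smallest modulus among the singular points: 1/3.

The radius of convergence is 1/3.


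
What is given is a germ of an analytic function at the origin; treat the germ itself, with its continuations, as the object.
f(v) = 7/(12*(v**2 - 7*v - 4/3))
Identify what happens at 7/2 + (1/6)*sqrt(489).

The point is a pole of order 1.

The denominator factor v**2 - 7*v - 4/3 vanishes at 7/2 + (1/6)*sqrt(489) and appears to the power 1; the numerator there equals 7/12, nonzero, and no other factor vanishes.
Hence a pole whose order is the multiplicity, 1.


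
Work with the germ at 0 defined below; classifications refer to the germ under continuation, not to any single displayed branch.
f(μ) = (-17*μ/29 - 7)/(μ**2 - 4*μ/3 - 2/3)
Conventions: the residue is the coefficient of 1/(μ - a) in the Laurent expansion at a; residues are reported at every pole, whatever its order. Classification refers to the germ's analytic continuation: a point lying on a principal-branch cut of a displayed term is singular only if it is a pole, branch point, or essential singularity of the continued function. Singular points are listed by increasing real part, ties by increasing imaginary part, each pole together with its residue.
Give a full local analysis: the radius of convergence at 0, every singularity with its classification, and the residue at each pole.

Radius of convergence at 0: -2/3 + (1/3)*sqrt(10).
At 2/3 - (1/3)*sqrt(10): a pole of order 1; residue -17/58 + (643/580)*sqrt(10).
At 2/3 + (1/3)*sqrt(10): a pole of order 1; residue -17/58 - (643/580)*sqrt(10).

Denominator factor (μ**2 - 4*μ/3 - 2/3): discriminant 40/9, real irrational roots 2/3 + (1/3)*sqrt(10) and 2/3 - (1/3)*sqrt(10); poles of order 1, moduli 2/3 + (1/3)*sqrt(10) and -2/3 + (1/3)*sqrt(10).
The radius of convergence is the smallest modulus among the singular points: -2/3 + (1/3)*sqrt(10).
The factor μ**2 - 4*μ/3 - 2/3 splits as (μ - a)(μ - a') with a = 2/3 - (1/3)*sqrt(10), a' = 2/3 + (1/3)*sqrt(10). At the order-1 pole a set g(μ) = (μ - a)*f(μ) = [-17*μ/29 - 7] / (μ - a').
Simple pole: residue = g(a) at a = 2/3 - (1/3)*sqrt(10), which is -17/58 + (643/580)*sqrt(10).
The factor μ**2 - 4*μ/3 - 2/3 splits as (μ - a)(μ - a') with a = 2/3 + (1/3)*sqrt(10), a' = 2/3 - (1/3)*sqrt(10). At the order-1 pole a set g(μ) = (μ - a)*f(μ) = [-17*μ/29 - 7] / (μ - a').
Simple pole: residue = g(a) at a = 2/3 + (1/3)*sqrt(10), which is -17/58 - (643/580)*sqrt(10).
List the singular points by increasing real part (a conjugate pair: the negative imaginary part first).


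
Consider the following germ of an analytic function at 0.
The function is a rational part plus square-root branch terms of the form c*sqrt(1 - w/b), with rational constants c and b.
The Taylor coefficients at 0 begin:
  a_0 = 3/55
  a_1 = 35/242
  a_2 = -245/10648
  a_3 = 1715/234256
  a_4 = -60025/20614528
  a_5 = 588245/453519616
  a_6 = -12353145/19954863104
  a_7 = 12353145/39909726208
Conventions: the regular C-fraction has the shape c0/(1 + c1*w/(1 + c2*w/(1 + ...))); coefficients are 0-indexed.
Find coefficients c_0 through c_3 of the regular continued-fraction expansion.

The regular C-fraction coefficients are [3/55, -175/66, 371/132, 21/2332].

Taylor coefficients (read off): a_0 = 3/55, a_1 = 35/242, a_2 = -245/10648, a_3 = 1715/234256.
c0 = a_0 = 3/55. Peel one level at a time: if S = 1 + c*w/S' with S'(0) = 1, then c is the w-coefficient of S and S' = c*w/(S - 1).
S_1 = c0/f = 1 + (-175/66)*w + (64925/8712)*w^2 + ...; c1 = -175/66.
S_2 = c1*w/(S_1 - 1) = 1 + (371/132)*w + (-49/1936)*w^2 + ...; c2 = 371/132.
S_3 = c2*w/(S_2 - 1) = 1 + (21/2332)*w + ...; c3 = 21/2332.


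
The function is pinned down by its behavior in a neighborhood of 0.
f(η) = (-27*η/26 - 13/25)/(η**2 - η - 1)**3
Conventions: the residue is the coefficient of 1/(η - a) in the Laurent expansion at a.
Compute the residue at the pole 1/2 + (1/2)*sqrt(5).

The residue is -(4053/81250)*sqrt(5).

The factor η**2 - η - 1 splits as (η - a)(η - a') with a = 1/2 + (1/2)*sqrt(5), a' = 1/2 - (1/2)*sqrt(5). At the order-3 pole a set g(η) = (η - a)^3*f(η) = [-27*η/26 - 13/25] / (η - a')^3.
Order-3 pole: residue = g''(a)/2; g''(1/2 + (1/2)*sqrt(5)) = -(4053/40625)*sqrt(5), so the residue is -(4053/81250)*sqrt(5).


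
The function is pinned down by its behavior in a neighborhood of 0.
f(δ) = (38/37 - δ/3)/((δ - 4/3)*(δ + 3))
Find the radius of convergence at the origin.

Denominator factor (δ + 3): pole of order 1 at -3, modulus 3.
Denominator factor (δ - 4/3): pole of order 1 at 4/3, modulus 4/3.
The radius of convergence is the smallest modulus among the singular points: 4/3.

The radius of convergence is 4/3.


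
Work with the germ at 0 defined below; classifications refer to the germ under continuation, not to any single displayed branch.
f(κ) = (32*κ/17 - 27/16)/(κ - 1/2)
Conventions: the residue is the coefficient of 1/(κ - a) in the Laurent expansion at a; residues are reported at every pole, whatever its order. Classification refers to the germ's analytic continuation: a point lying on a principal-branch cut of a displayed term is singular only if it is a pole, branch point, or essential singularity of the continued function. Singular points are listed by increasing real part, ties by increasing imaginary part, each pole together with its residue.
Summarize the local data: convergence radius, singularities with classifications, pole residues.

Radius of convergence at 0: 1/2.
At 1/2: a pole of order 1; residue -203/272.

Denominator factor (κ - 1/2): pole of order 1 at 1/2, modulus 1/2.
The radius of convergence is the smallest modulus among the singular points: 1/2.
At the order-1 pole 1/2 set g(κ) = (κ - (1/2))*f(κ) = 32*κ/17 - 27/16.
Simple pole: residue = g(a) at a = 1/2, which is -203/272.


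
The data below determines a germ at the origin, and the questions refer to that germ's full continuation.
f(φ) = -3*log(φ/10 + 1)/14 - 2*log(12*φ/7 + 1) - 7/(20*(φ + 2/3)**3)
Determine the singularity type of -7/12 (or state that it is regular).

The term (-2)*log(1 - φ/(-7/12)) has argument 1 - -7/12/(-7/12) = 0 at -7/12: a logarithmic (infinitely-sheeted) branch point; the remaining terms are analytic or single-valued there.

The point is a logarithmic branch point.


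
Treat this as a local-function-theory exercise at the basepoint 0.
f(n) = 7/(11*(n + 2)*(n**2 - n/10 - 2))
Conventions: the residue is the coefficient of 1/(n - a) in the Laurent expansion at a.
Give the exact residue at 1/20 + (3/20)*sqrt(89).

The residue is -35/242 + (1435/64614)*sqrt(89).

The factor n**2 - n/10 - 2 splits as (n - a)(n - a') with a = 1/20 + (3/20)*sqrt(89), a' = 1/20 - (3/20)*sqrt(89). At the order-1 pole a set g(n) = (n - a)*f(n) = [7/(11*(n + 2))] / (n - a').
Simple pole: residue = g(a) at a = 1/20 + (3/20)*sqrt(89), which is -35/242 + (1435/64614)*sqrt(89).


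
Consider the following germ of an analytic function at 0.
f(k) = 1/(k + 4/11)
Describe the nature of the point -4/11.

The point is a pole of order 1.

The denominator factor k + 4/11 vanishes at -4/11 and appears to the power 1; the numerator there equals 1, nonzero, and no other factor vanishes.
Hence a pole whose order is the multiplicity, 1.


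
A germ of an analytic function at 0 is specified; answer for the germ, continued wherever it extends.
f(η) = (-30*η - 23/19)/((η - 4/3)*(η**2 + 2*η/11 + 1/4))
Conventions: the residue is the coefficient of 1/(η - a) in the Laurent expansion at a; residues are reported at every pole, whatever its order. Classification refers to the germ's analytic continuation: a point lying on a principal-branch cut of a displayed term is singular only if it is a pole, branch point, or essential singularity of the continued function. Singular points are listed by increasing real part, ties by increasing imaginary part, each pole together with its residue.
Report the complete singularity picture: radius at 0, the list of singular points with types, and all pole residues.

Radius of convergence at 0: 1/2.
At (-1/11) - ((3/22)*sqrt(13))*i: a pole of order 1; residue (5346/589) - ((8954/7657)*sqrt(13))*i.
At (-1/11) + ((3/22)*sqrt(13))*i: a pole of order 1; residue (5346/589) + ((8954/7657)*sqrt(13))*i.
At 4/3: a pole of order 1; residue -10692/589.


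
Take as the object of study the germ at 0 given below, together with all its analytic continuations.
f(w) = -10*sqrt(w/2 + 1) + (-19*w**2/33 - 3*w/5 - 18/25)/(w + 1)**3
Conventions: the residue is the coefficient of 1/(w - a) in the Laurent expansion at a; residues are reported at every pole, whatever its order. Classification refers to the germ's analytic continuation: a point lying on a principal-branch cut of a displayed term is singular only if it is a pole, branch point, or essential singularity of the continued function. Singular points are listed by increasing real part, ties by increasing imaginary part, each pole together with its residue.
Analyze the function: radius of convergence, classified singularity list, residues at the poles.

Radius of convergence at 0: 1.
At -2: an algebraic (square-root) branch point.
At -1: a pole of order 3; residue -19/33.

Denominator factor (w + 1)^3: pole of order 3 at -1, modulus 1.
Branch term (-10)*sqrt(1 - w/(-2)): its argument vanishes at w = -2, a square-root branch point, modulus 2.
The radius of convergence is the smallest modulus among the singular points: 1.
The branch term is analytic at -1 and contributes nothing to the residue; only the rational part matters.
At the order-3 pole -1 set g(w) = (w - (-1))^3*(rational part) = -19*w**2/33 - 3*w/5 - 18/25.
Order-3 pole: residue = g''(a)/2; g''(-1) = -38/33, so the residue is -19/33.
List the singular points by increasing real part (a conjugate pair: the negative imaginary part first).


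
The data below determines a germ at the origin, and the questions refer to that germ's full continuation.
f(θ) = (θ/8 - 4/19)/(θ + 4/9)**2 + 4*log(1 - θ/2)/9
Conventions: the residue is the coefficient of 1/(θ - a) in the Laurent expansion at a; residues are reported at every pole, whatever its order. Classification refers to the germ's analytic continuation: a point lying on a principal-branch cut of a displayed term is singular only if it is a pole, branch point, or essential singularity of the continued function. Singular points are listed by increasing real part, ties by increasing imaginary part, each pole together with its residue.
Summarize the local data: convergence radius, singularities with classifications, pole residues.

Radius of convergence at 0: 4/9.
At -4/9: a pole of order 2; residue 1/8.
At 2: a logarithmic branch point.

Denominator factor (θ + 4/9)^2: pole of order 2 at -4/9, modulus 4/9.
Branch term (4/9)*log(1 - θ/(2)): its argument vanishes at θ = 2, a logarithmic branch point, modulus 2.
The radius of convergence is the smallest modulus among the singular points: 4/9.
The branch term is analytic at -4/9 and contributes nothing to the residue; only the rational part matters.
At the order-2 pole -4/9 set g(θ) = (θ - (-4/9))^2*(rational part) = θ/8 - 4/19.
Order-2 pole: residue = g'(a); g'(-4/9) = 1/8, so the residue is 1/8.
List the singular points by increasing real part (a conjugate pair: the negative imaginary part first).


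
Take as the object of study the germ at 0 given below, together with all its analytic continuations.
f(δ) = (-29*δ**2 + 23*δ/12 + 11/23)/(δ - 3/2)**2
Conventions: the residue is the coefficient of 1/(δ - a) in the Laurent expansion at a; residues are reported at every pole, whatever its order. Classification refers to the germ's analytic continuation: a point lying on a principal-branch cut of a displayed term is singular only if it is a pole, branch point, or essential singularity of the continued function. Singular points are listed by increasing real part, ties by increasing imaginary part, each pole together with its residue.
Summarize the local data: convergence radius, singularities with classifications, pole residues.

Denominator factor (δ - 3/2)^2: pole of order 2 at 3/2, modulus 3/2.
The radius of convergence is the smallest modulus among the singular points: 3/2.
At the order-2 pole 3/2 set g(δ) = (δ - (3/2))^2*f(δ) = -29*δ**2 + 23*δ/12 + 11/23.
Order-2 pole: residue = g'(a); g'(3/2) = -1021/12, so the residue is -1021/12.

Radius of convergence at 0: 3/2.
At 3/2: a pole of order 2; residue -1021/12.


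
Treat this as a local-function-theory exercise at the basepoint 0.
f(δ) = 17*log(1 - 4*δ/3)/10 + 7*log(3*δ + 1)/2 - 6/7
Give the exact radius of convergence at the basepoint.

Branch term (17/10)*log(1 - δ/(3/4)): its argument vanishes at δ = 3/4, a logarithmic branch point, modulus 3/4.
Branch term (7/2)*log(1 - δ/(-1/3)): its argument vanishes at δ = -1/3, a logarithmic branch point, modulus 1/3.
The radius of convergence is the smallest modulus among the singular points: 1/3.

The radius of convergence is 1/3.


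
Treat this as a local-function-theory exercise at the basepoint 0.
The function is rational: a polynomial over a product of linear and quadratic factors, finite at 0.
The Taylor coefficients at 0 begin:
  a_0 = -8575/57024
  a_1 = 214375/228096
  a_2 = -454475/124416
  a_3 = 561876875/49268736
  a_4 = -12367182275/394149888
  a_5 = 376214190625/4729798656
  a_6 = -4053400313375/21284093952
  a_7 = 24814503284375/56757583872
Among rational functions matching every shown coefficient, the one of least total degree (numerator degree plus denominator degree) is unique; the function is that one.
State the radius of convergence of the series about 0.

The radius of convergence is 4/7.

No rational of total degree below 6 reproduces all 8 coefficients; solving the [0/6] Pade equations on them gives f(ν) = -25/(33*(ν + 4/7)**3*(ν + 3)**3), whose expansion matches every shown term.
Denominator factor (ν + 3)^3: pole of order 3 at -3, modulus 3.
Denominator factor (ν + 4/7)^3: pole of order 3 at -4/7, modulus 4/7.
The radius of convergence is the smallest modulus among the singular points: 4/7.


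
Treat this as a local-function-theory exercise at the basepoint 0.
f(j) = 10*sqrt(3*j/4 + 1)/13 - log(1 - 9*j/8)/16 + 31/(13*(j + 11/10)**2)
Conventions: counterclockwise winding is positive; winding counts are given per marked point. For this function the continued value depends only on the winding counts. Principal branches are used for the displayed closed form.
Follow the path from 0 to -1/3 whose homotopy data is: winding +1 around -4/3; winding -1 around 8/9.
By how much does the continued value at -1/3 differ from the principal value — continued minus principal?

Continued minus principal equals (-(10/13)*sqrt(3)) + ((1/8)*pi)*i.

The rational part is single-valued and drops out of the difference; each branch term changes only by its own monodromy.
(-1/16)*log(1 - j/(8/9)): each positive loop around 8/9 adds 2*pi*i to the log, so winding -1 contributes (-1/16)*(-1)*2*pi*i = (1/8)*pi*i.
(10/13)*sqrt(1 - j/(-4/3)): winding +1 is odd, the square root flips sign, contributing -2*(10/13)*sqrt(1 - (-1/3)/(-4/3)) = -2*(10/13)*sqrt(3/4) = -(10/13)*sqrt(3).
Summing the contributions at j = -1/3 gives (-(10/13)*sqrt(3)) + ((1/8)*pi)*i.


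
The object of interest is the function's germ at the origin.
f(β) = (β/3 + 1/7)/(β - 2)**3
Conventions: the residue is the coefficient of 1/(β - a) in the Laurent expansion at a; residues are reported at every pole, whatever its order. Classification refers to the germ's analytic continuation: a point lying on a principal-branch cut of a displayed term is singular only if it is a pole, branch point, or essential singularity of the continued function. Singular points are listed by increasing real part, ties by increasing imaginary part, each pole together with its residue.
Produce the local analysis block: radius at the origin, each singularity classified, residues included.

Radius of convergence at 0: 2.
At 2: a pole of order 3; residue 0.

Denominator factor (β - 2)^3: pole of order 3 at 2, modulus 2.
The radius of convergence is the smallest modulus among the singular points: 2.
At the order-3 pole 2 set g(β) = (β - (2))^3*f(β) = β/3 + 1/7.
Order-3 pole: residue = g''(a)/2; g''(2) = 0, so the residue is 0.


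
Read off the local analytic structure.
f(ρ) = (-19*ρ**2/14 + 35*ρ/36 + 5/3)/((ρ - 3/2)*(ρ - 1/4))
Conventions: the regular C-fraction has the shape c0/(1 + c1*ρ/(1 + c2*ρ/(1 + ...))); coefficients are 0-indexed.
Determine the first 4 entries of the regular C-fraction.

Taylor coefficients (expand at 0): a_0 = 40/9, a_1 = 70/3, a_2 = 17656/189, a_3 = 30272/81.
c0 = a_0 = 40/9. Peel one level at a time: if S = 1 + c*ρ/S' with S'(0) = 1, then c is the ρ-coefficient of S and S' = c*ρ/(S - 1).
S_1 = c0/f = 1 + (-21/4)*ρ + (10993/1680)*ρ^2 + ...; c1 = -21/4.
S_2 = c1*ρ/(S_1 - 1) = 1 + (10993/8820)*ρ + (58864/4862025)*ρ^2 + ...; c2 = 10993/8820.
S_3 = c2*ρ/(S_2 - 1) = 1 + (-235456/24239565)*ρ + ...; c3 = -235456/24239565.

The regular C-fraction coefficients are [40/9, -21/4, 10993/8820, -235456/24239565].


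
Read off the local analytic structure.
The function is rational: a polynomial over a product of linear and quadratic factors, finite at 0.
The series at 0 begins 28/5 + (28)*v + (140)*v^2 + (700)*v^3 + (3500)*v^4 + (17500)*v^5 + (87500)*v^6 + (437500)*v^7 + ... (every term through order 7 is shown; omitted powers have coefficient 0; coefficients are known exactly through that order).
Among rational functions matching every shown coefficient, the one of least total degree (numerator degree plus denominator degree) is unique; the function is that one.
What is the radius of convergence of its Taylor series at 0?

No rational of total degree below 1 reproduces all 8 coefficients; solving the [0/1] Pade equations on them gives f(v) = -28/(25*(v - 1/5)), whose expansion matches every shown term.
Denominator factor (v - 1/5): pole of order 1 at 1/5, modulus 1/5.
The radius of convergence is the smallest modulus among the singular points: 1/5.

The radius of convergence is 1/5.


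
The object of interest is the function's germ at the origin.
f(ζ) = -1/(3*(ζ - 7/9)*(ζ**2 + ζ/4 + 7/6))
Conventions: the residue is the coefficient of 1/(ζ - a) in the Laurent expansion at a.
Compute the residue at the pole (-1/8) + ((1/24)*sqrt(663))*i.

The factor ζ**2 + ζ/4 + 7/6 splits as (ζ - a)(ζ - a') with a = (-1/8) + ((1/24)*sqrt(663))*i, a' = (-1/8) - ((1/24)*sqrt(663))*i. At the order-1 pole a set g(ζ) = (ζ - a)*f(ζ) = [-1/(3*(ζ - 7/9))] / (ζ - a').
Simple pole: residue = g(a) at a = (-1/8) + ((1/24)*sqrt(663))*i, which is (54/637) - ((30/10829)*sqrt(663))*i.

The residue is (54/637) - ((30/10829)*sqrt(663))*i.


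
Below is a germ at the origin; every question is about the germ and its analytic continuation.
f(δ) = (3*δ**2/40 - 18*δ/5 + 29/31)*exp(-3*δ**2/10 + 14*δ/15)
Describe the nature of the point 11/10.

There is no denominator, hence no pole anywhere.
The factor exp(-3*δ**2/10 + 14*δ/15) is entire.
So the germ continues analytically to 11/10.

The point is a regular point.


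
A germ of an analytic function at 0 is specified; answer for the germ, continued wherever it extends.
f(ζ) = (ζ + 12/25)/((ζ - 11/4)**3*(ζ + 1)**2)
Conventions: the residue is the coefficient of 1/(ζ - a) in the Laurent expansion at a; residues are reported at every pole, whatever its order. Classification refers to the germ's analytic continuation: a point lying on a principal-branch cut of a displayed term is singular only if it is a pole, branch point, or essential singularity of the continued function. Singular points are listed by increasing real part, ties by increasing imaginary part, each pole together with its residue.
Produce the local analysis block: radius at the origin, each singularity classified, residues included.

Radius of convergence at 0: 1.
At -1: a pole of order 2; residue -4672/421875.
At 11/4: a pole of order 3; residue 4672/421875.

Denominator factor (ζ + 1)^2: pole of order 2 at -1, modulus 1.
Denominator factor (ζ - 11/4)^3: pole of order 3 at 11/4, modulus 11/4.
The radius of convergence is the smallest modulus among the singular points: 1.
At the order-2 pole -1 set g(ζ) = (ζ - (-1))^2*f(ζ) = (ζ + 12/25)/(ζ - 11/4)**3.
Order-2 pole: residue = g'(a); g'(-1) = -4672/421875, so the residue is -4672/421875.
At the order-3 pole 11/4 set g(ζ) = (ζ - (11/4))^3*f(ζ) = (ζ + 12/25)/(ζ + 1)**2.
Order-3 pole: residue = g''(a)/2; g''(11/4) = 9344/421875, so the residue is 4672/421875.
List the singular points by increasing real part (a conjugate pair: the negative imaginary part first).


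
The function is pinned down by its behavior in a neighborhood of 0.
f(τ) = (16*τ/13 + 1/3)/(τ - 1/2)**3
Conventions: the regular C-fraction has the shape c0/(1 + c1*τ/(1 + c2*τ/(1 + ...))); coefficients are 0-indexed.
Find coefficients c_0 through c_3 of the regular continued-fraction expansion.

The regular C-fraction coefficients are [-8/3, -126/13, 1346/273, -5044/4711].

Taylor coefficients (expand at 0): a_0 = -8/3, a_1 = -336/13, a_2 = -1600/13, a_3 = -17536/39.
c0 = a_0 = -8/3. Peel one level at a time: if S = 1 + c*τ/S' with S'(0) = 1, then c is the τ-coefficient of S and S' = c*τ/(S - 1).
S_1 = c0/f = 1 + (-126/13)*τ + (8076/169)*τ^2 + ...; c1 = -126/13.
S_2 = c1*τ/(S_1 - 1) = 1 + (1346/273)*τ + (776/147)*τ^2 + ...; c2 = 1346/273.
S_3 = c2*τ/(S_2 - 1) = 1 + (-5044/4711)*τ + ...; c3 = -5044/4711.


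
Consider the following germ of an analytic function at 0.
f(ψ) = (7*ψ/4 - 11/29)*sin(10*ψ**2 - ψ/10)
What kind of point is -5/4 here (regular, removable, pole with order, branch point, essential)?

The point is a regular point.

There is no denominator, hence no pole anywhere.
The factor sin(10*ψ**2 - ψ/10) is entire.
So the germ continues analytically to -5/4.


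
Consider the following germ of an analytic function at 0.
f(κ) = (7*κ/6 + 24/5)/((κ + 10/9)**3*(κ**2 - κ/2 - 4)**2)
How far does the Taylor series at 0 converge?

The radius of convergence is 10/9.

Denominator factor (κ**2 - κ/2 - 4)^2: discriminant 65/4, real irrational roots 1/4 + (1/4)*sqrt(65) and 1/4 - (1/4)*sqrt(65); poles of order 2, moduli 1/4 + (1/4)*sqrt(65) and -1/4 + (1/4)*sqrt(65).
Denominator factor (κ + 10/9)^3: pole of order 3 at -10/9, modulus 10/9.
The radius of convergence is the smallest modulus among the singular points: 10/9.


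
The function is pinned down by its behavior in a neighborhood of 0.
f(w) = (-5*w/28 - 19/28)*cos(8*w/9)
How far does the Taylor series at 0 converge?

The radius of convergence is infinite.

The factor cos(8*w/9) is entire and contributes no finite singular point.
The polynomial part has no poles.
No finite singular points: the Taylor series at 0 converges everywhere.


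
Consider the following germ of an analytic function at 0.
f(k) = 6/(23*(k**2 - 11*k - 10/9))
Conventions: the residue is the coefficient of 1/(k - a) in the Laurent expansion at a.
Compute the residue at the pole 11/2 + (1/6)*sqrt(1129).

The factor k**2 - 11*k - 10/9 splits as (k - a)(k - a') with a = 11/2 + (1/6)*sqrt(1129), a' = 11/2 - (1/6)*sqrt(1129). At the order-1 pole a set g(k) = (k - a)*f(k) = [6/23] / (k - a').
Simple pole: residue = g(a) at a = 11/2 + (1/6)*sqrt(1129), which is (18/25967)*sqrt(1129).

The residue is (18/25967)*sqrt(1129).


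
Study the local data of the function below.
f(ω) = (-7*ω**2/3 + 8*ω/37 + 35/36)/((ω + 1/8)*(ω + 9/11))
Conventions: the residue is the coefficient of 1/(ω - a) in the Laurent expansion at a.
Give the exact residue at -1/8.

The residue is 213037/162504.

At the order-1 pole -1/8 set g(ω) = (ω - (-1/8))*f(ω) = (-7*ω**2/3 + 8*ω/37 + 35/36)/(ω + 9/11).
Simple pole: residue = g(a) at a = -1/8, which is 213037/162504.


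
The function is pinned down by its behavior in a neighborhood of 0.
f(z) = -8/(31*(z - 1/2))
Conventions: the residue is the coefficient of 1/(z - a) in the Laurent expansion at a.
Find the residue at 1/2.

The residue is -8/31.

At the order-1 pole 1/2 set g(z) = (z - (1/2))*f(z) = -8/31.
Simple pole: residue = g(a) at a = 1/2, which is -8/31.


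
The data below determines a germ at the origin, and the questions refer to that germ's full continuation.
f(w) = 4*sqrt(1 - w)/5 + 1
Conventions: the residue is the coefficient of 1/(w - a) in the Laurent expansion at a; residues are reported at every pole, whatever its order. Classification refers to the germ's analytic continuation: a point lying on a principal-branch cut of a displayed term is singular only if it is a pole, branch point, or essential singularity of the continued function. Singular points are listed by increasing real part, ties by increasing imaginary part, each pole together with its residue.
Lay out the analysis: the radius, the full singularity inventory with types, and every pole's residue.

Radius of convergence at 0: 1.
At 1: an algebraic (square-root) branch point.

Branch term (4/5)*sqrt(1 - w/(1)): its argument vanishes at w = 1, a square-root branch point, modulus 1.
The radius of convergence is the smallest modulus among the singular points: 1.


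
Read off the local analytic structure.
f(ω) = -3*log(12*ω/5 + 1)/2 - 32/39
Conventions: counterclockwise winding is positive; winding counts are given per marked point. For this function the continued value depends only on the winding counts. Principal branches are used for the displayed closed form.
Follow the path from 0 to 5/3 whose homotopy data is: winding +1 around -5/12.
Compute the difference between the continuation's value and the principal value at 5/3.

Continued minus principal equals -(3)*pi*i.

The rational part is single-valued and drops out of the difference; each branch term changes only by its own monodromy.
(-3/2)*log(1 - ω/(-5/12)): each positive loop around -5/12 adds 2*pi*i to the log, so winding +1 contributes (-3/2)*(1)*2*pi*i = -(3)*pi*i.
Summing the contributions at ω = 5/3 gives -(3)*pi*i.


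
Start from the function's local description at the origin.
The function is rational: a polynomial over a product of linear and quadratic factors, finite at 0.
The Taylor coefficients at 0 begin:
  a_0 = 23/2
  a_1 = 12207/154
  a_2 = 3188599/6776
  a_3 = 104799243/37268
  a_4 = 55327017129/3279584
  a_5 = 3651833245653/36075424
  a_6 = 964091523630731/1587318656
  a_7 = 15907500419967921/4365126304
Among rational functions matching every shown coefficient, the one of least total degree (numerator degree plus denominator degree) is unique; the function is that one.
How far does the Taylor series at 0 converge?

No rational of total degree below 6 reproduces all 8 coefficients; solving the [1/5] Pade equations on them gives f(μ) = (-4*μ/7 - 23/3)/((μ - 1/6)*(μ**2 - 9*μ/11 + 2)**2), whose expansion matches every shown term.
Denominator factor (μ - 1/6): pole of order 1 at 1/6, modulus 1/6.
Denominator factor (μ**2 - 9*μ/11 + 2)^2: discriminant -887/121, complex-conjugate roots (9/22) + ((1/22)*sqrt(887))*i and (9/22) - ((1/22)*sqrt(887))*i; poles of order 2, moduli sqrt(2) and sqrt(2).
The radius of convergence is the smallest modulus among the singular points: 1/6.

The radius of convergence is 1/6.


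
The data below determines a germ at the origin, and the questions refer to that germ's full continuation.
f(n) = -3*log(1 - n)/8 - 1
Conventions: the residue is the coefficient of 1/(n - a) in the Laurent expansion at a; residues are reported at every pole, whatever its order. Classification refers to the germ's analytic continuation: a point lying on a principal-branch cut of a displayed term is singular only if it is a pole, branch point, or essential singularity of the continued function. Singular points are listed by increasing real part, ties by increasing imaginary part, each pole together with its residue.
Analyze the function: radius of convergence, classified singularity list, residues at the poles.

Branch term (-3/8)*log(1 - n/(1)): its argument vanishes at n = 1, a logarithmic branch point, modulus 1.
The radius of convergence is the smallest modulus among the singular points: 1.

Radius of convergence at 0: 1.
At 1: a logarithmic branch point.


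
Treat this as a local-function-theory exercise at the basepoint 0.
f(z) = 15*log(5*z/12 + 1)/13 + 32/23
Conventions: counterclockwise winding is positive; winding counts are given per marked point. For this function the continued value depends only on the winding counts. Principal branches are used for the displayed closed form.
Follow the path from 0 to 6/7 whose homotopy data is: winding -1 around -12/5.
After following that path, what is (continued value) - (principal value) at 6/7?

The rational part is single-valued and drops out of the difference; each branch term changes only by its own monodromy.
(15/13)*log(1 - z/(-12/5)): each positive loop around -12/5 adds 2*pi*i to the log, so winding -1 contributes (15/13)*(-1)*2*pi*i = -(30/13)*pi*i.
Summing the contributions at z = 6/7 gives -(30/13)*pi*i.

Continued minus principal equals -(30/13)*pi*i.


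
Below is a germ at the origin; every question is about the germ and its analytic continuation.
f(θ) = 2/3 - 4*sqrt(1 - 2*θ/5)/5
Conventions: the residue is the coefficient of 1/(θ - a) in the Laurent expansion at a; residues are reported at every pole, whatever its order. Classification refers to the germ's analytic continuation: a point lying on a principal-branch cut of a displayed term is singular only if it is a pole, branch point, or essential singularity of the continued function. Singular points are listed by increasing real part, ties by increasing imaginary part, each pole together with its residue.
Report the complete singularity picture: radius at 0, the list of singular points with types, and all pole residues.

Radius of convergence at 0: 5/2.
At 5/2: an algebraic (square-root) branch point.

Branch term (-4/5)*sqrt(1 - θ/(5/2)): its argument vanishes at θ = 5/2, a square-root branch point, modulus 5/2.
The radius of convergence is the smallest modulus among the singular points: 5/2.


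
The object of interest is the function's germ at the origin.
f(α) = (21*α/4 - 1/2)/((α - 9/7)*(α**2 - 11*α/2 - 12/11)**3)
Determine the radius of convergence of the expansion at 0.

Denominator factor (α**2 - 11*α/2 - 12/11)^3: discriminant 1523/44, real irrational roots 11/4 + (1/44)*sqrt(16753) and 11/4 - (1/44)*sqrt(16753); poles of order 3, moduli 11/4 + (1/44)*sqrt(16753) and -11/4 + (1/44)*sqrt(16753).
Denominator factor (α - 9/7): pole of order 1 at 9/7, modulus 9/7.
The radius of convergence is the smallest modulus among the singular points: -11/4 + (1/44)*sqrt(16753).

The radius of convergence is -11/4 + (1/44)*sqrt(16753).


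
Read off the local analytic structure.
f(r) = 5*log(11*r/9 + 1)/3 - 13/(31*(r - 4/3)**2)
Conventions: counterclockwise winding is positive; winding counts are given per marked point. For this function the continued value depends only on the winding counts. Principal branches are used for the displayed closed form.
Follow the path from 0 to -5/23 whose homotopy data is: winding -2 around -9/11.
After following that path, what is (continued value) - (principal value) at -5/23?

The rational part is single-valued and drops out of the difference; each branch term changes only by its own monodromy.
(5/3)*log(1 - r/(-9/11)): each positive loop around -9/11 adds 2*pi*i to the log, so winding -2 contributes (5/3)*(-2)*2*pi*i = -(20/3)*pi*i.
Summing the contributions at r = -5/23 gives -(20/3)*pi*i.

Continued minus principal equals -(20/3)*pi*i.


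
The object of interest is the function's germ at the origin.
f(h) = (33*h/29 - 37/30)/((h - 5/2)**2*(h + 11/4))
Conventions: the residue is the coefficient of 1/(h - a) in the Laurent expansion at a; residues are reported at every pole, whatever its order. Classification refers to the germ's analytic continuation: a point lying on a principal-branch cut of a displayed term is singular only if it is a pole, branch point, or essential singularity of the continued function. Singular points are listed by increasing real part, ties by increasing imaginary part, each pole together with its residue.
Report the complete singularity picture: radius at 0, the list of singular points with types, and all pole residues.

Denominator factor (h - 5/2)^2: pole of order 2 at 5/2, modulus 5/2.
Denominator factor (h + 11/4): pole of order 1 at -11/4, modulus 11/4.
The radius of convergence is the smallest modulus among the singular points: 5/2.
At the order-1 pole -11/4 set g(h) = (h - (-11/4))*f(h) = (33*h/29 - 37/30)/(h - 5/2)**2.
Simple pole: residue = g(a) at a = -11/4, which is -30364/191835.
At the order-2 pole 5/2 set g(h) = (h - (5/2))^2*f(h) = (33*h/29 - 37/30)/(h + 11/4).
Order-2 pole: residue = g'(a); g'(5/2) = 30364/191835, so the residue is 30364/191835.
List the singular points by increasing real part (a conjugate pair: the negative imaginary part first).

Radius of convergence at 0: 5/2.
At -11/4: a pole of order 1; residue -30364/191835.
At 5/2: a pole of order 2; residue 30364/191835.


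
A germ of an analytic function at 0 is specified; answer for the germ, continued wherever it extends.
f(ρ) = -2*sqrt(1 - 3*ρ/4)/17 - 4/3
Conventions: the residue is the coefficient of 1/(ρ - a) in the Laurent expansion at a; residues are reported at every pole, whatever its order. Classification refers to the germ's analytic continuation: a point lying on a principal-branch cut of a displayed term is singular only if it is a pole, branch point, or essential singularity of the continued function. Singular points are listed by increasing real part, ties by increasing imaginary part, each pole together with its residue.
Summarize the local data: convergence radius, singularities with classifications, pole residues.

Radius of convergence at 0: 4/3.
At 4/3: an algebraic (square-root) branch point.

Branch term (-2/17)*sqrt(1 - ρ/(4/3)): its argument vanishes at ρ = 4/3, a square-root branch point, modulus 4/3.
The radius of convergence is the smallest modulus among the singular points: 4/3.


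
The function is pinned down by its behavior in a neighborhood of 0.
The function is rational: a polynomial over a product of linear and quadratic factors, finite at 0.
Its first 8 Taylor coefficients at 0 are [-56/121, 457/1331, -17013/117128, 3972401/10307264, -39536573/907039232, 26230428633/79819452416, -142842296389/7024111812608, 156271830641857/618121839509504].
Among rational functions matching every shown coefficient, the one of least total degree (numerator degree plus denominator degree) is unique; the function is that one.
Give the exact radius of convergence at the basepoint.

No rational of total degree below 4 reproduces all 8 coefficients; solving the [1/3] Pade equations on them gives f(ε) = (37*ε/28 - 1)/((ε - 11/8)**2*(ε + 8/7)), whose expansion matches every shown term.
Denominator factor (ε + 8/7): pole of order 1 at -8/7, modulus 8/7.
Denominator factor (ε - 11/8)^2: pole of order 2 at 11/8, modulus 11/8.
The radius of convergence is the smallest modulus among the singular points: 8/7.

The radius of convergence is 8/7.
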